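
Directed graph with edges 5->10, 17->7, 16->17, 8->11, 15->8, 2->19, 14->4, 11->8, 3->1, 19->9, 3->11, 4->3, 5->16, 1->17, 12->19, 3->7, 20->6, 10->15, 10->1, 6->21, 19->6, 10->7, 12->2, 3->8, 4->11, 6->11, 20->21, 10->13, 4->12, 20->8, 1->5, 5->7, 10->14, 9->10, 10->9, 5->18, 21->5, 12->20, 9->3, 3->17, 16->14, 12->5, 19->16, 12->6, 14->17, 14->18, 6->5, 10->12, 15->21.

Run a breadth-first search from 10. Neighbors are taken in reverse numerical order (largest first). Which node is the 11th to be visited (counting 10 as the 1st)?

Visit 10; enqueue 15, 14, 13, 12, 9, 7, 1 → queue [15, 14, 13, 12, 9, 7, 1]
Visit 15; enqueue 21, 8 → queue [14, 13, 12, 9, 7, 1, 21, 8]
Visit 14; enqueue 18, 17, 4 → queue [13, 12, 9, 7, 1, 21, 8, 18, 17, 4]
Visit 13 → queue [12, 9, 7, 1, 21, 8, 18, 17, 4]
Visit 12; enqueue 20, 19, 6, 5, 2 → queue [9, 7, 1, 21, 8, 18, 17, 4, 20, 19, 6, 5, 2]
Visit 9; enqueue 3 → queue [7, 1, 21, 8, 18, 17, 4, 20, 19, 6, 5, 2, 3]
Visit 7 → queue [1, 21, 8, 18, 17, 4, 20, 19, 6, 5, 2, 3]
Visit 1 → queue [21, 8, 18, 17, 4, 20, 19, 6, 5, 2, 3]
Visit 21 → queue [8, 18, 17, 4, 20, 19, 6, 5, 2, 3]
Visit 8; enqueue 11 → queue [18, 17, 4, 20, 19, 6, 5, 2, 3, 11]
Visit 18 → queue [17, 4, 20, 19, 6, 5, 2, 3, 11]
Visit 17 → queue [4, 20, 19, 6, 5, 2, 3, 11]
Visit 4 → queue [20, 19, 6, 5, 2, 3, 11]
Visit 20 → queue [19, 6, 5, 2, 3, 11]
Visit 19; enqueue 16 → queue [6, 5, 2, 3, 11, 16]
Visit 6 → queue [5, 2, 3, 11, 16]
Visit 5 → queue [2, 3, 11, 16]
Visit 2 → queue [3, 11, 16]
Visit 3 → queue [11, 16]
Visit 11 → queue [16]
Visit 16 → queue []

Visit order: 10, 15, 14, 13, 12, 9, 7, 1, 21, 8, 18, 17, 4, 20, 19, 6, 5, 2, 3, 11, 16

18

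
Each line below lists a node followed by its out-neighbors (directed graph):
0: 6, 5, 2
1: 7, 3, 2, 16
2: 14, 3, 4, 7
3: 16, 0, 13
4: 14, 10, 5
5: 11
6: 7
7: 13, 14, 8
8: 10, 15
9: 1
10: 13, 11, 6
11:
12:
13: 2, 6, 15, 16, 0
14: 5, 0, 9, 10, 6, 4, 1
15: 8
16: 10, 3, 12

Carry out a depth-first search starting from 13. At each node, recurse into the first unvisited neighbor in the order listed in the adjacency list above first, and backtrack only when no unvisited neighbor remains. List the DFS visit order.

13, 2, 14, 5, 11, 0, 6, 7, 8, 10, 15, 9, 1, 3, 16, 12, 4

Visit 13
13 → 2
2 → 14
14 → 5
5 → 11
14 → 0
0 → 6
6 → 7
7 → 8
8 → 10
8 → 15
14 → 9
9 → 1
1 → 3
3 → 16
16 → 12
14 → 4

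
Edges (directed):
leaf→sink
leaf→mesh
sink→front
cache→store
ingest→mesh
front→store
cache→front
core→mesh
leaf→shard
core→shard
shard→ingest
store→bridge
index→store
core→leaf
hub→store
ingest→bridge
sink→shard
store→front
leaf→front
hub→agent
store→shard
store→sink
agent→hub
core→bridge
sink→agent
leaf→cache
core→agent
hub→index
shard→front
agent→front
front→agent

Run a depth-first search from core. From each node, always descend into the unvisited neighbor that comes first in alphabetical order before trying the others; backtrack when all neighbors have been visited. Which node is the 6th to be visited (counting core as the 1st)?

shard

Visit core
core → agent
agent → front
front → store
store → bridge
store → shard
shard → ingest
ingest → mesh
store → sink
agent → hub
hub → index
core → leaf
leaf → cache

Visit order: core, agent, front, store, bridge, shard, ingest, mesh, sink, hub, index, leaf, cache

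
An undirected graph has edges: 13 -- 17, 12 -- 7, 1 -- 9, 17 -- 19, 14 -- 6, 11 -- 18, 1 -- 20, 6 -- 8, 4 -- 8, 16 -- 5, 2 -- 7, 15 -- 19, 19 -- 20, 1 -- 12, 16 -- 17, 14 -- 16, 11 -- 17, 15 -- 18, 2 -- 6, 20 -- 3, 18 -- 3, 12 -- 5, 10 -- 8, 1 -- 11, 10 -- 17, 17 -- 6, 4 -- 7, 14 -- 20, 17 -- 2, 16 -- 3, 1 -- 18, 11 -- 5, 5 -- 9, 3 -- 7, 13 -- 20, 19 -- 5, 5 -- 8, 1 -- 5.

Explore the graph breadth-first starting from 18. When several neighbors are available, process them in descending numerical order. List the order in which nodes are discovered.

18 -> 15 -> 11 -> 3 -> 1 -> 19 -> 17 -> 5 -> 20 -> 16 -> 7 -> 12 -> 9 -> 13 -> 10 -> 6 -> 2 -> 8 -> 14 -> 4

Visit 18; enqueue 15, 11, 3, 1 → queue [15, 11, 3, 1]
Visit 15; enqueue 19 → queue [11, 3, 1, 19]
Visit 11; enqueue 17, 5 → queue [3, 1, 19, 17, 5]
Visit 3; enqueue 20, 16, 7 → queue [1, 19, 17, 5, 20, 16, 7]
Visit 1; enqueue 12, 9 → queue [19, 17, 5, 20, 16, 7, 12, 9]
Visit 19 → queue [17, 5, 20, 16, 7, 12, 9]
Visit 17; enqueue 13, 10, 6, 2 → queue [5, 20, 16, 7, 12, 9, 13, 10, 6, 2]
Visit 5; enqueue 8 → queue [20, 16, 7, 12, 9, 13, 10, 6, 2, 8]
Visit 20; enqueue 14 → queue [16, 7, 12, 9, 13, 10, 6, 2, 8, 14]
Visit 16 → queue [7, 12, 9, 13, 10, 6, 2, 8, 14]
Visit 7; enqueue 4 → queue [12, 9, 13, 10, 6, 2, 8, 14, 4]
Visit 12 → queue [9, 13, 10, 6, 2, 8, 14, 4]
Visit 9 → queue [13, 10, 6, 2, 8, 14, 4]
Visit 13 → queue [10, 6, 2, 8, 14, 4]
Visit 10 → queue [6, 2, 8, 14, 4]
Visit 6 → queue [2, 8, 14, 4]
Visit 2 → queue [8, 14, 4]
Visit 8 → queue [14, 4]
Visit 14 → queue [4]
Visit 4 → queue []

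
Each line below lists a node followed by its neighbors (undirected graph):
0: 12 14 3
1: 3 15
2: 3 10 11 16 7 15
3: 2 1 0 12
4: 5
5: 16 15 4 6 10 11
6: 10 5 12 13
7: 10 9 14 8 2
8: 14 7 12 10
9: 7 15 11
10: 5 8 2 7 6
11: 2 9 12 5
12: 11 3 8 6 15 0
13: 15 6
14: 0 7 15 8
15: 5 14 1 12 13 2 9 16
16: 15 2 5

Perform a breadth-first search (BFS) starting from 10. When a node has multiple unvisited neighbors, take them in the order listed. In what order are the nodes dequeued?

10 → 5 → 8 → 2 → 7 → 6 → 16 → 15 → 4 → 11 → 14 → 12 → 3 → 9 → 13 → 1 → 0

Visit 10; enqueue 5, 8, 2, 7, 6 → queue [5, 8, 2, 7, 6]
Visit 5; enqueue 16, 15, 4, 11 → queue [8, 2, 7, 6, 16, 15, 4, 11]
Visit 8; enqueue 14, 12 → queue [2, 7, 6, 16, 15, 4, 11, 14, 12]
Visit 2; enqueue 3 → queue [7, 6, 16, 15, 4, 11, 14, 12, 3]
Visit 7; enqueue 9 → queue [6, 16, 15, 4, 11, 14, 12, 3, 9]
Visit 6; enqueue 13 → queue [16, 15, 4, 11, 14, 12, 3, 9, 13]
Visit 16 → queue [15, 4, 11, 14, 12, 3, 9, 13]
Visit 15; enqueue 1 → queue [4, 11, 14, 12, 3, 9, 13, 1]
Visit 4 → queue [11, 14, 12, 3, 9, 13, 1]
Visit 11 → queue [14, 12, 3, 9, 13, 1]
Visit 14; enqueue 0 → queue [12, 3, 9, 13, 1, 0]
Visit 12 → queue [3, 9, 13, 1, 0]
Visit 3 → queue [9, 13, 1, 0]
Visit 9 → queue [13, 1, 0]
Visit 13 → queue [1, 0]
Visit 1 → queue [0]
Visit 0 → queue []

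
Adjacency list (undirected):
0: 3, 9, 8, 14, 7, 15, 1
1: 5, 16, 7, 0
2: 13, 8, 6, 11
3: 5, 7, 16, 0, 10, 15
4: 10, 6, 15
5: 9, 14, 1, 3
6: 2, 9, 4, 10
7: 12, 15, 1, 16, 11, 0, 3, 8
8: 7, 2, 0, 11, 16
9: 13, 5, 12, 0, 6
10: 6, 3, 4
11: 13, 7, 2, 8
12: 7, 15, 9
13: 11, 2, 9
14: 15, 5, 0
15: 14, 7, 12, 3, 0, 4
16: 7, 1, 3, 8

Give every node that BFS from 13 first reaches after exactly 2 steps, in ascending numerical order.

Level 0: 13
Level 1: 2, 9, 11
Level 2: 0, 5, 6, 7, 8, 12
Level 3: 1, 3, 4, 10, 14, 15, 16

0, 5, 6, 7, 8, 12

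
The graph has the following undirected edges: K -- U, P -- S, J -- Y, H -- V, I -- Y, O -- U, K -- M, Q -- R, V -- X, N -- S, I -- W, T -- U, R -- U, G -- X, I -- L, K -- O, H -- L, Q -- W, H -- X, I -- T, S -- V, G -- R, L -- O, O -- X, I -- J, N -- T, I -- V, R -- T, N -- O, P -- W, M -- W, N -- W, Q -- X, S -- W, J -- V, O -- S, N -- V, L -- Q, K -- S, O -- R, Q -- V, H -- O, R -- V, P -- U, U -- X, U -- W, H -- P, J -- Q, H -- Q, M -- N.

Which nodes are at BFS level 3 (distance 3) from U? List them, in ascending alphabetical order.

J, Y

Level 0: U
Level 1: K, O, P, R, T, W, X
Level 2: G, H, I, L, M, N, Q, S, V
Level 3: J, Y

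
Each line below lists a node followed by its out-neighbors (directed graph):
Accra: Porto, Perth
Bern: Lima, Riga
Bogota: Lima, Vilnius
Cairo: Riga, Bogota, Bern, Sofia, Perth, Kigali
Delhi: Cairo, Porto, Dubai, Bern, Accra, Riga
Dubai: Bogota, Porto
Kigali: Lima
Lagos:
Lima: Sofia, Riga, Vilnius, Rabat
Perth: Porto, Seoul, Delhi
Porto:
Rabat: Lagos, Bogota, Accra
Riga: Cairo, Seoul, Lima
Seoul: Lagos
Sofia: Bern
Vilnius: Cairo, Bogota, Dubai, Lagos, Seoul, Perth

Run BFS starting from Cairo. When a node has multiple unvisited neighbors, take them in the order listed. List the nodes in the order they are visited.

Cairo, Riga, Bogota, Bern, Sofia, Perth, Kigali, Seoul, Lima, Vilnius, Porto, Delhi, Lagos, Rabat, Dubai, Accra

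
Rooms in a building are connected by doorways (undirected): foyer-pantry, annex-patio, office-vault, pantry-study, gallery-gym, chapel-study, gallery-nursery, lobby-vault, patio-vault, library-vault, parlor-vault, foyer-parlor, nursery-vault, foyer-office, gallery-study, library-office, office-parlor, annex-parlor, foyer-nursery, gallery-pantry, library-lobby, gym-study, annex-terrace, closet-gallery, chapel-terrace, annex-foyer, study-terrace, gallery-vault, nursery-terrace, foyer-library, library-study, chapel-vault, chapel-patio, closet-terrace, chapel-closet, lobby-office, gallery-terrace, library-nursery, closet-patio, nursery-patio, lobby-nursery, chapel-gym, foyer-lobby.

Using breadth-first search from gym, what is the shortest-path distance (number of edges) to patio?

Level 0: gym
Level 1: chapel, gallery, study
Level 2: closet, library, nursery, pantry, patio, terrace, vault
Level 3: annex, foyer, lobby, office, parlor
patio first appears at level 2.

2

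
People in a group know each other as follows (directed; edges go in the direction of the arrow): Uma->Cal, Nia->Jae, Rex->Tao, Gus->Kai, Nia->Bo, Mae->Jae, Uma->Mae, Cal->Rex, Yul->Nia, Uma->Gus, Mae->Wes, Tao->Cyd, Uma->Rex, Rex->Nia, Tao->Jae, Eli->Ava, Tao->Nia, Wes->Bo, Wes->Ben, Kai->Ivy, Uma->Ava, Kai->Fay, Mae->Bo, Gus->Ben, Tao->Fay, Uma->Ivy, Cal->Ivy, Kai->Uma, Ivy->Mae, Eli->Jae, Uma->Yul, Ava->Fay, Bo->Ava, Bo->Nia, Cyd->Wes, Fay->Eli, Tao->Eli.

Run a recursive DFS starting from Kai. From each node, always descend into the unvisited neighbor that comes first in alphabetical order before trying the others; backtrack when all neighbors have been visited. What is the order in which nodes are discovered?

Kai → Fay → Eli → Ava → Jae → Ivy → Mae → Bo → Nia → Wes → Ben → Uma → Cal → Rex → Tao → Cyd → Gus → Yul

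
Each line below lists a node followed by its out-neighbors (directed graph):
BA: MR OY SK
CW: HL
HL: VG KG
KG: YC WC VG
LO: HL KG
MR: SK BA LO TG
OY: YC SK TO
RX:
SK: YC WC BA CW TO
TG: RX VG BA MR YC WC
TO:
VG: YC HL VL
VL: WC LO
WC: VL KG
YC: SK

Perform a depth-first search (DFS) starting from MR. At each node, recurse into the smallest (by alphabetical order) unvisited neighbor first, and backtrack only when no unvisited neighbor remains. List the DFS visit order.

MR, BA, OY, SK, CW, HL, KG, VG, VL, LO, WC, YC, TO, TG, RX

Visit MR
MR → BA
BA → OY
OY → SK
SK → CW
CW → HL
HL → KG
KG → VG
VG → VL
VL → LO
VL → WC
VG → YC
SK → TO
MR → TG
TG → RX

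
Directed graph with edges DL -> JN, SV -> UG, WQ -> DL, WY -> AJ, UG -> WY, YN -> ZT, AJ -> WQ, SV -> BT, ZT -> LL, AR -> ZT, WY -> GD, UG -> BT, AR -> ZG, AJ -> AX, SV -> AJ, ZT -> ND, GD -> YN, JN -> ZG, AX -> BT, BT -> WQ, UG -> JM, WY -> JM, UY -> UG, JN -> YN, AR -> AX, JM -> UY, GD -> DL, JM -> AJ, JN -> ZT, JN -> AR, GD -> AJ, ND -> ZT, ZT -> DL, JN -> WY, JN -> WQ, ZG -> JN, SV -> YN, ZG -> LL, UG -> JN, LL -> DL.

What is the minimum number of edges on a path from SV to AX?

Level 0: SV
Level 1: AJ, BT, UG, YN
Level 2: AX, JM, JN, WQ, WY, ZT
Level 3: AR, DL, GD, LL, ND, UY, ZG
AX first appears at level 2.

2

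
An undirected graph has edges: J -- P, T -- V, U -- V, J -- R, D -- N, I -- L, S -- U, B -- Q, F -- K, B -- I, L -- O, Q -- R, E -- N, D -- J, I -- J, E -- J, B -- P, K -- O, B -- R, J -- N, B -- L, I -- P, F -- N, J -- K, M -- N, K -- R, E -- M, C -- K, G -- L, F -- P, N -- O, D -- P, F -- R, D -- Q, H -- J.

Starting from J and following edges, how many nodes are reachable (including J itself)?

17

BFS from J visits: J, D, E, H, I, K, N, P, R, Q, M, B, L, C, F, O, G
Reachable nodes: 17 of 21 total.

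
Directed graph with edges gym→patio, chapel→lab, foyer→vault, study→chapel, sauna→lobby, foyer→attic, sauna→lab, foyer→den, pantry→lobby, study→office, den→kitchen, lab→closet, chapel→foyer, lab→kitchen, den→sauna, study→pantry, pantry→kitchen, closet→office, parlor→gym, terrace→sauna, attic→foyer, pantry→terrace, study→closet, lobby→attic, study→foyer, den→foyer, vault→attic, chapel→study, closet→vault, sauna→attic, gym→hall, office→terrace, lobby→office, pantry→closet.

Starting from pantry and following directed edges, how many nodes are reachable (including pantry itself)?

12

BFS from pantry visits: pantry, terrace, lobby, kitchen, closet, sauna, office, attic, vault, lab, foyer, den
Reachable nodes: 12 of 18 total.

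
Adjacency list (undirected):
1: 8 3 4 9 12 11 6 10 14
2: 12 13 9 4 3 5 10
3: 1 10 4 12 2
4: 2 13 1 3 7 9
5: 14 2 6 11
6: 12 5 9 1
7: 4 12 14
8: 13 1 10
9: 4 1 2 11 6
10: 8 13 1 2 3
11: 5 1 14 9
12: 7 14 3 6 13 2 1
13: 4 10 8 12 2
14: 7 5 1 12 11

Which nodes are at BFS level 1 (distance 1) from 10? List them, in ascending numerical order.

Level 0: 10
Level 1: 1, 2, 3, 8, 13
Level 2: 4, 5, 6, 9, 11, 12, 14
Level 3: 7

1, 2, 3, 8, 13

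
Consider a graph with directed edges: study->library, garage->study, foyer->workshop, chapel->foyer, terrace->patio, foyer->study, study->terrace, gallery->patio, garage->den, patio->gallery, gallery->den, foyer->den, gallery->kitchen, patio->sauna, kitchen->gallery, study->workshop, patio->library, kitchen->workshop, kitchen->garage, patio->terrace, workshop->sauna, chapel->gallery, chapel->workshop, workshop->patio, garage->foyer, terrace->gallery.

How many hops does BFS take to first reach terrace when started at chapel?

3

Level 0: chapel
Level 1: foyer, gallery, workshop
Level 2: den, kitchen, patio, sauna, study
Level 3: garage, library, terrace
terrace first appears at level 3.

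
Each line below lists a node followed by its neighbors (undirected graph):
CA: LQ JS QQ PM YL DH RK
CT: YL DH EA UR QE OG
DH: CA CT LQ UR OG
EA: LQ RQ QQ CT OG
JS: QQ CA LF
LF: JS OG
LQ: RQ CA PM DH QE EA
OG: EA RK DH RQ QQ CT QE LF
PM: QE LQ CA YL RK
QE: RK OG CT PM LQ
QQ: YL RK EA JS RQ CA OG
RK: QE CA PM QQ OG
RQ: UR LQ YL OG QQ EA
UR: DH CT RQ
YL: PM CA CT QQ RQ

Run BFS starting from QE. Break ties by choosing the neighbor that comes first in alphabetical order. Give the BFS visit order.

Visit QE; enqueue CT, LQ, OG, PM, RK → queue [CT, LQ, OG, PM, RK]
Visit CT; enqueue DH, EA, UR, YL → queue [LQ, OG, PM, RK, DH, EA, UR, YL]
Visit LQ; enqueue CA, RQ → queue [OG, PM, RK, DH, EA, UR, YL, CA, RQ]
Visit OG; enqueue LF, QQ → queue [PM, RK, DH, EA, UR, YL, CA, RQ, LF, QQ]
Visit PM → queue [RK, DH, EA, UR, YL, CA, RQ, LF, QQ]
Visit RK → queue [DH, EA, UR, YL, CA, RQ, LF, QQ]
Visit DH → queue [EA, UR, YL, CA, RQ, LF, QQ]
Visit EA → queue [UR, YL, CA, RQ, LF, QQ]
Visit UR → queue [YL, CA, RQ, LF, QQ]
Visit YL → queue [CA, RQ, LF, QQ]
Visit CA; enqueue JS → queue [RQ, LF, QQ, JS]
Visit RQ → queue [LF, QQ, JS]
Visit LF → queue [QQ, JS]
Visit QQ → queue [JS]
Visit JS → queue []

QE CT LQ OG PM RK DH EA UR YL CA RQ LF QQ JS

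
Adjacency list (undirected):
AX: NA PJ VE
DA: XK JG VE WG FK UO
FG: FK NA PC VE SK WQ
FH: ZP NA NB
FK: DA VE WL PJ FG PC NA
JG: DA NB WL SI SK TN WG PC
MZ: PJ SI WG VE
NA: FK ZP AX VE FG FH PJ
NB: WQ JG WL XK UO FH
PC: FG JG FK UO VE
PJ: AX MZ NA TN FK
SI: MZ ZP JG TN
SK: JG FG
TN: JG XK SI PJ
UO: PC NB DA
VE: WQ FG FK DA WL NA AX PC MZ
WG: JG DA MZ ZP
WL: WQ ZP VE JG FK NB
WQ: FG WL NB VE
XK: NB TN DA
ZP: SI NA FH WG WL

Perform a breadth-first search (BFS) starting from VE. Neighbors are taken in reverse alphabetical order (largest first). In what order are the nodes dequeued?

VE, WQ, WL, PC, NA, MZ, FK, FG, DA, AX, NB, ZP, JG, UO, PJ, FH, WG, SI, SK, XK, TN

Visit VE; enqueue WQ, WL, PC, NA, MZ, FK, FG, DA, AX → queue [WQ, WL, PC, NA, MZ, FK, FG, DA, AX]
Visit WQ; enqueue NB → queue [WL, PC, NA, MZ, FK, FG, DA, AX, NB]
Visit WL; enqueue ZP, JG → queue [PC, NA, MZ, FK, FG, DA, AX, NB, ZP, JG]
Visit PC; enqueue UO → queue [NA, MZ, FK, FG, DA, AX, NB, ZP, JG, UO]
Visit NA; enqueue PJ, FH → queue [MZ, FK, FG, DA, AX, NB, ZP, JG, UO, PJ, FH]
Visit MZ; enqueue WG, SI → queue [FK, FG, DA, AX, NB, ZP, JG, UO, PJ, FH, WG, SI]
Visit FK → queue [FG, DA, AX, NB, ZP, JG, UO, PJ, FH, WG, SI]
Visit FG; enqueue SK → queue [DA, AX, NB, ZP, JG, UO, PJ, FH, WG, SI, SK]
Visit DA; enqueue XK → queue [AX, NB, ZP, JG, UO, PJ, FH, WG, SI, SK, XK]
Visit AX → queue [NB, ZP, JG, UO, PJ, FH, WG, SI, SK, XK]
Visit NB → queue [ZP, JG, UO, PJ, FH, WG, SI, SK, XK]
Visit ZP → queue [JG, UO, PJ, FH, WG, SI, SK, XK]
Visit JG; enqueue TN → queue [UO, PJ, FH, WG, SI, SK, XK, TN]
Visit UO → queue [PJ, FH, WG, SI, SK, XK, TN]
Visit PJ → queue [FH, WG, SI, SK, XK, TN]
Visit FH → queue [WG, SI, SK, XK, TN]
Visit WG → queue [SI, SK, XK, TN]
Visit SI → queue [SK, XK, TN]
Visit SK → queue [XK, TN]
Visit XK → queue [TN]
Visit TN → queue []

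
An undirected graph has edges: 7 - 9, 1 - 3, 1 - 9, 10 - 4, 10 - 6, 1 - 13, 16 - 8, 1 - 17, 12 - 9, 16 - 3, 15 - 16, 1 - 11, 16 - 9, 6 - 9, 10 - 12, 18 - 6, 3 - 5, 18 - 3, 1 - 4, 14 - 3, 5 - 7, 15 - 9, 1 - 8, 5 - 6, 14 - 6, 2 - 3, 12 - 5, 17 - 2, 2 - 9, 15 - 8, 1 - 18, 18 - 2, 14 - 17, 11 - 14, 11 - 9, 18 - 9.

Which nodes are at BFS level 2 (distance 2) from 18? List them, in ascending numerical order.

4, 5, 7, 8, 10, 11, 12, 13, 14, 15, 16, 17

Level 0: 18
Level 1: 1, 2, 3, 6, 9
Level 2: 4, 5, 7, 8, 10, 11, 12, 13, 14, 15, 16, 17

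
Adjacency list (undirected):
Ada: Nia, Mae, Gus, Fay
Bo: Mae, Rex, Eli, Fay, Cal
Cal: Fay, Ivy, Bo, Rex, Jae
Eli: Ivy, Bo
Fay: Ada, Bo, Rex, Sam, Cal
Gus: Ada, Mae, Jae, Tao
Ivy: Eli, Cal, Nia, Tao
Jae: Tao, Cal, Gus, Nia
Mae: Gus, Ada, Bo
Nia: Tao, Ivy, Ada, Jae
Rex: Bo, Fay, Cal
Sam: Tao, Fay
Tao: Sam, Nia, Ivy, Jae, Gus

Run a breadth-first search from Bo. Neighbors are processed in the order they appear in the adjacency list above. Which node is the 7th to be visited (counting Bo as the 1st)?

Gus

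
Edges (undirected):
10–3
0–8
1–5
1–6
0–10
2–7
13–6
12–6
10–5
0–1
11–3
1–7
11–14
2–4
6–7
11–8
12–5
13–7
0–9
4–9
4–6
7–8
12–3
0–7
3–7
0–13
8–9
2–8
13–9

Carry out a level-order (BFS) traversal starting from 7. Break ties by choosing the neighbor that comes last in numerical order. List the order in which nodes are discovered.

Visit 7; enqueue 13, 8, 6, 3, 2, 1, 0 → queue [13, 8, 6, 3, 2, 1, 0]
Visit 13; enqueue 9 → queue [8, 6, 3, 2, 1, 0, 9]
Visit 8; enqueue 11 → queue [6, 3, 2, 1, 0, 9, 11]
Visit 6; enqueue 12, 4 → queue [3, 2, 1, 0, 9, 11, 12, 4]
Visit 3; enqueue 10 → queue [2, 1, 0, 9, 11, 12, 4, 10]
Visit 2 → queue [1, 0, 9, 11, 12, 4, 10]
Visit 1; enqueue 5 → queue [0, 9, 11, 12, 4, 10, 5]
Visit 0 → queue [9, 11, 12, 4, 10, 5]
Visit 9 → queue [11, 12, 4, 10, 5]
Visit 11; enqueue 14 → queue [12, 4, 10, 5, 14]
Visit 12 → queue [4, 10, 5, 14]
Visit 4 → queue [10, 5, 14]
Visit 10 → queue [5, 14]
Visit 5 → queue [14]
Visit 14 → queue []

7 → 13 → 8 → 6 → 3 → 2 → 1 → 0 → 9 → 11 → 12 → 4 → 10 → 5 → 14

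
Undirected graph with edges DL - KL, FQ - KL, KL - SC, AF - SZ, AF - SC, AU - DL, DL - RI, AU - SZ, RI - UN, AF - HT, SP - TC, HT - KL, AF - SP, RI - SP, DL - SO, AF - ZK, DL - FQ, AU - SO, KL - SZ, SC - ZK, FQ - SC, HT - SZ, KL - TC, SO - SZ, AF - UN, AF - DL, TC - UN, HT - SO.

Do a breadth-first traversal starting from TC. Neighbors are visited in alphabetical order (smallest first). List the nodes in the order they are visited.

Visit TC; enqueue KL, SP, UN → queue [KL, SP, UN]
Visit KL; enqueue DL, FQ, HT, SC, SZ → queue [SP, UN, DL, FQ, HT, SC, SZ]
Visit SP; enqueue AF, RI → queue [UN, DL, FQ, HT, SC, SZ, AF, RI]
Visit UN → queue [DL, FQ, HT, SC, SZ, AF, RI]
Visit DL; enqueue AU, SO → queue [FQ, HT, SC, SZ, AF, RI, AU, SO]
Visit FQ → queue [HT, SC, SZ, AF, RI, AU, SO]
Visit HT → queue [SC, SZ, AF, RI, AU, SO]
Visit SC; enqueue ZK → queue [SZ, AF, RI, AU, SO, ZK]
Visit SZ → queue [AF, RI, AU, SO, ZK]
Visit AF → queue [RI, AU, SO, ZK]
Visit RI → queue [AU, SO, ZK]
Visit AU → queue [SO, ZK]
Visit SO → queue [ZK]
Visit ZK → queue []

TC KL SP UN DL FQ HT SC SZ AF RI AU SO ZK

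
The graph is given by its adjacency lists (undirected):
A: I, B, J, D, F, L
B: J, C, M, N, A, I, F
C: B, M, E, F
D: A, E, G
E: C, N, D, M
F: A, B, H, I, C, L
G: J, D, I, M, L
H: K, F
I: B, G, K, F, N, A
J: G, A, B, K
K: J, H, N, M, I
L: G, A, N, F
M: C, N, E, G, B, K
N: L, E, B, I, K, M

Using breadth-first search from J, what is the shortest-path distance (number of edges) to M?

2

Level 0: J
Level 1: A, B, G, K
Level 2: C, D, F, H, I, L, M, N
Level 3: E
M first appears at level 2.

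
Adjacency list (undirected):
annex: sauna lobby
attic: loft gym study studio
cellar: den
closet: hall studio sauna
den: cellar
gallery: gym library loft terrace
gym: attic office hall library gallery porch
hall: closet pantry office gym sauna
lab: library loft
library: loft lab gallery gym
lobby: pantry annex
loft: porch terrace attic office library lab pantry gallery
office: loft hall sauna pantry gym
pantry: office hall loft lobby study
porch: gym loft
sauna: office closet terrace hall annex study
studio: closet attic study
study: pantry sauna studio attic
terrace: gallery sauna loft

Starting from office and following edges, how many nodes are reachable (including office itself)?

17

BFS from office visits: office, sauna, pantry, loft, hall, gym, terrace, study, closet, annex, lobby, porch, library, lab, gallery, attic, studio
Reachable nodes: 17 of 19 total.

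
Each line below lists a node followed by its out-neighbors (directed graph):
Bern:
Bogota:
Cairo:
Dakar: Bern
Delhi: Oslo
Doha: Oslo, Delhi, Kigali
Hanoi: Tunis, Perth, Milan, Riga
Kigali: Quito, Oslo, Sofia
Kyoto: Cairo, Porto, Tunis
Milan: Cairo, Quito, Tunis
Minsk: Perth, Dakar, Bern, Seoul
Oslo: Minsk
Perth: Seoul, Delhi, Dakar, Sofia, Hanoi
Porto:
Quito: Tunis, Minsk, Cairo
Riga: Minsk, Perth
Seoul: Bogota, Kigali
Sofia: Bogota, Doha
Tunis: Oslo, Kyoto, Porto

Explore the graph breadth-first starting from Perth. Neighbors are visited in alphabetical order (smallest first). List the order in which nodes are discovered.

Perth Dakar Delhi Hanoi Seoul Sofia Bern Oslo Milan Riga Tunis Bogota Kigali Doha Minsk Cairo Quito Kyoto Porto

Visit Perth; enqueue Dakar, Delhi, Hanoi, Seoul, Sofia → queue [Dakar, Delhi, Hanoi, Seoul, Sofia]
Visit Dakar; enqueue Bern → queue [Delhi, Hanoi, Seoul, Sofia, Bern]
Visit Delhi; enqueue Oslo → queue [Hanoi, Seoul, Sofia, Bern, Oslo]
Visit Hanoi; enqueue Milan, Riga, Tunis → queue [Seoul, Sofia, Bern, Oslo, Milan, Riga, Tunis]
Visit Seoul; enqueue Bogota, Kigali → queue [Sofia, Bern, Oslo, Milan, Riga, Tunis, Bogota, Kigali]
Visit Sofia; enqueue Doha → queue [Bern, Oslo, Milan, Riga, Tunis, Bogota, Kigali, Doha]
Visit Bern → queue [Oslo, Milan, Riga, Tunis, Bogota, Kigali, Doha]
Visit Oslo; enqueue Minsk → queue [Milan, Riga, Tunis, Bogota, Kigali, Doha, Minsk]
Visit Milan; enqueue Cairo, Quito → queue [Riga, Tunis, Bogota, Kigali, Doha, Minsk, Cairo, Quito]
Visit Riga → queue [Tunis, Bogota, Kigali, Doha, Minsk, Cairo, Quito]
Visit Tunis; enqueue Kyoto, Porto → queue [Bogota, Kigali, Doha, Minsk, Cairo, Quito, Kyoto, Porto]
Visit Bogota → queue [Kigali, Doha, Minsk, Cairo, Quito, Kyoto, Porto]
Visit Kigali → queue [Doha, Minsk, Cairo, Quito, Kyoto, Porto]
Visit Doha → queue [Minsk, Cairo, Quito, Kyoto, Porto]
Visit Minsk → queue [Cairo, Quito, Kyoto, Porto]
Visit Cairo → queue [Quito, Kyoto, Porto]
Visit Quito → queue [Kyoto, Porto]
Visit Kyoto → queue [Porto]
Visit Porto → queue []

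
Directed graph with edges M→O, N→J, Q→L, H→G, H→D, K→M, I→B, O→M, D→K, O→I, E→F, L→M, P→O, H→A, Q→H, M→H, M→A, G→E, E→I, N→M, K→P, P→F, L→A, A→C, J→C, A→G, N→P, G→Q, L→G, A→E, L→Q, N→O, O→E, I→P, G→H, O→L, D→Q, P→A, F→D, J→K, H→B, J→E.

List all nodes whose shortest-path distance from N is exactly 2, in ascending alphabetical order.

A, C, E, F, H, I, K, L

Level 0: N
Level 1: J, M, O, P
Level 2: A, C, E, F, H, I, K, L
Level 3: B, D, G, Q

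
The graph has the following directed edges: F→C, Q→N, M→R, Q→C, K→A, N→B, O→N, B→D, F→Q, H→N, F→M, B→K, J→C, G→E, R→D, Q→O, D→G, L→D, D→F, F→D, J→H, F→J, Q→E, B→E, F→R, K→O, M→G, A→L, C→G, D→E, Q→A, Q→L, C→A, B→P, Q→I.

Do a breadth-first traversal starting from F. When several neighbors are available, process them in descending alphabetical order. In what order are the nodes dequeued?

F, R, Q, M, J, D, C, O, N, L, I, E, A, G, H, B, P, K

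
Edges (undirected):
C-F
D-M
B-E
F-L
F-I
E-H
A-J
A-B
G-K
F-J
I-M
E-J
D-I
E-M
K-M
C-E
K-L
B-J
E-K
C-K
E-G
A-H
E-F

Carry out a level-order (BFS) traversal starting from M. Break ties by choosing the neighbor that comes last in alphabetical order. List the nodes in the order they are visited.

M, K, I, E, D, L, G, C, F, J, H, B, A

Visit M; enqueue K, I, E, D → queue [K, I, E, D]
Visit K; enqueue L, G, C → queue [I, E, D, L, G, C]
Visit I; enqueue F → queue [E, D, L, G, C, F]
Visit E; enqueue J, H, B → queue [D, L, G, C, F, J, H, B]
Visit D → queue [L, G, C, F, J, H, B]
Visit L → queue [G, C, F, J, H, B]
Visit G → queue [C, F, J, H, B]
Visit C → queue [F, J, H, B]
Visit F → queue [J, H, B]
Visit J; enqueue A → queue [H, B, A]
Visit H → queue [B, A]
Visit B → queue [A]
Visit A → queue []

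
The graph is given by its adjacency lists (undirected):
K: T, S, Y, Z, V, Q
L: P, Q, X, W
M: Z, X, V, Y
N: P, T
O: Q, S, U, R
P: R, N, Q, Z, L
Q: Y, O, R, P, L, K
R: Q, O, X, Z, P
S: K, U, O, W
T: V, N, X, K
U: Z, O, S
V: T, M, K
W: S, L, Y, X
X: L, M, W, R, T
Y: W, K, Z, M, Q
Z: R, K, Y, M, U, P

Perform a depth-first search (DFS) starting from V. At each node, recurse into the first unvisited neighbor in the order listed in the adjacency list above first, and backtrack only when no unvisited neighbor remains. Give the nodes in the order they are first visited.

Visit V
V → T
T → N
N → P
P → R
R → Q
Q → Y
Y → W
W → S
S → K
K → Z
Z → M
M → X
X → L
Z → U
U → O

V → T → N → P → R → Q → Y → W → S → K → Z → M → X → L → U → O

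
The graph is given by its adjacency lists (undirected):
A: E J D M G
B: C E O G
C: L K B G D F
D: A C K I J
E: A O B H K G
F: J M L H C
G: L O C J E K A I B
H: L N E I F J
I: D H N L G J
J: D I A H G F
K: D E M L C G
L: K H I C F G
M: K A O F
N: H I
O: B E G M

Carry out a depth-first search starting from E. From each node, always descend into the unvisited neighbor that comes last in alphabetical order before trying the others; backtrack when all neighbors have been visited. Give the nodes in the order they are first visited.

E, O, M, K, L, I, N, H, J, G, C, F, D, A, B

Visit E
E → O
O → M
M → K
K → L
L → I
I → N
N → H
H → J
J → G
G → C
C → F
C → D
D → A
C → B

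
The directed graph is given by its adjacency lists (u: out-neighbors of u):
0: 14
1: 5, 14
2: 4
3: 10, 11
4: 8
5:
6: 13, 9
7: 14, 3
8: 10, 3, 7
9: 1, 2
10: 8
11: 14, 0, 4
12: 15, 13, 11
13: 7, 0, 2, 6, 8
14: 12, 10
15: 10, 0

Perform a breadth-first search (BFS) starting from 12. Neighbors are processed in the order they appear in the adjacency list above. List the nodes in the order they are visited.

12 → 15 → 13 → 11 → 10 → 0 → 7 → 2 → 6 → 8 → 14 → 4 → 3 → 9 → 1 → 5

Visit 12; enqueue 15, 13, 11 → queue [15, 13, 11]
Visit 15; enqueue 10, 0 → queue [13, 11, 10, 0]
Visit 13; enqueue 7, 2, 6, 8 → queue [11, 10, 0, 7, 2, 6, 8]
Visit 11; enqueue 14, 4 → queue [10, 0, 7, 2, 6, 8, 14, 4]
Visit 10 → queue [0, 7, 2, 6, 8, 14, 4]
Visit 0 → queue [7, 2, 6, 8, 14, 4]
Visit 7; enqueue 3 → queue [2, 6, 8, 14, 4, 3]
Visit 2 → queue [6, 8, 14, 4, 3]
Visit 6; enqueue 9 → queue [8, 14, 4, 3, 9]
Visit 8 → queue [14, 4, 3, 9]
Visit 14 → queue [4, 3, 9]
Visit 4 → queue [3, 9]
Visit 3 → queue [9]
Visit 9; enqueue 1 → queue [1]
Visit 1; enqueue 5 → queue [5]
Visit 5 → queue []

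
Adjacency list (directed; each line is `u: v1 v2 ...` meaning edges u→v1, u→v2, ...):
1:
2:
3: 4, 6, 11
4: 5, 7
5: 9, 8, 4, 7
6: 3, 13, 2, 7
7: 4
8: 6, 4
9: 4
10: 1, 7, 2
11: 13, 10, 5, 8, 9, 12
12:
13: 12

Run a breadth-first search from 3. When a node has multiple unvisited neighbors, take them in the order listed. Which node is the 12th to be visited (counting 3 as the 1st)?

12

Visit 3; enqueue 4, 6, 11 → queue [4, 6, 11]
Visit 4; enqueue 5, 7 → queue [6, 11, 5, 7]
Visit 6; enqueue 13, 2 → queue [11, 5, 7, 13, 2]
Visit 11; enqueue 10, 8, 9, 12 → queue [5, 7, 13, 2, 10, 8, 9, 12]
Visit 5 → queue [7, 13, 2, 10, 8, 9, 12]
Visit 7 → queue [13, 2, 10, 8, 9, 12]
Visit 13 → queue [2, 10, 8, 9, 12]
Visit 2 → queue [10, 8, 9, 12]
Visit 10; enqueue 1 → queue [8, 9, 12, 1]
Visit 8 → queue [9, 12, 1]
Visit 9 → queue [12, 1]
Visit 12 → queue [1]
Visit 1 → queue []

Visit order: 3, 4, 6, 11, 5, 7, 13, 2, 10, 8, 9, 12, 1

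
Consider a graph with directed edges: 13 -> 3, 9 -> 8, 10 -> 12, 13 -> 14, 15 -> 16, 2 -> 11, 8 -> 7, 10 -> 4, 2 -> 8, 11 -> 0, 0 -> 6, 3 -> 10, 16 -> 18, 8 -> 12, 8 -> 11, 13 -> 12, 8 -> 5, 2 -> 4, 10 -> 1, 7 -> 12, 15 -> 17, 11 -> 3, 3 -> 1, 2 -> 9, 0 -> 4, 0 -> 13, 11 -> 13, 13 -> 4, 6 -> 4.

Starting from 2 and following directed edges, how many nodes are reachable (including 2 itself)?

15

BFS from 2 visits: 2, 11, 9, 8, 4, 13, 3, 0, 12, 7, 5, 14, 10, 1, 6
Reachable nodes: 15 of 19 total.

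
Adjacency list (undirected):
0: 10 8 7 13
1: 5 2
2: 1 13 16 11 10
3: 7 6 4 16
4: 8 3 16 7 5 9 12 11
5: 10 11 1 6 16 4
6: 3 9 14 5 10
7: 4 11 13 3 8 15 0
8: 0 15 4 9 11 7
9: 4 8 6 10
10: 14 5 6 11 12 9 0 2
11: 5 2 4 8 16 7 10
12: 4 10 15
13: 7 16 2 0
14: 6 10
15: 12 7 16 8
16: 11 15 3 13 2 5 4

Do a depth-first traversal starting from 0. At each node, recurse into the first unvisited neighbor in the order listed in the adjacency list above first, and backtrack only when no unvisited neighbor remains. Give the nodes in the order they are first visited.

Visit 0
0 → 10
10 → 14
14 → 6
6 → 3
3 → 7
7 → 4
4 → 8
8 → 15
15 → 12
15 → 16
16 → 11
11 → 5
5 → 1
1 → 2
2 → 13
8 → 9

0 10 14 6 3 7 4 8 15 12 16 11 5 1 2 13 9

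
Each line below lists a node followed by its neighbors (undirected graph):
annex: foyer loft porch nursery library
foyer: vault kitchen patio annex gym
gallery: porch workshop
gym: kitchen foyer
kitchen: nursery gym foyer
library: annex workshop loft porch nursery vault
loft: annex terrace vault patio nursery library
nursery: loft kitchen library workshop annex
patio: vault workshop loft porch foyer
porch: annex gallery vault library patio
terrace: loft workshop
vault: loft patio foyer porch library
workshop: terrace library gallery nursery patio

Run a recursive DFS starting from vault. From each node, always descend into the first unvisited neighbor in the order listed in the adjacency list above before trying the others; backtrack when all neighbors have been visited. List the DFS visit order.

vault loft annex foyer kitchen nursery library workshop terrace gallery porch patio gym

Visit vault
vault → loft
loft → annex
annex → foyer
foyer → kitchen
kitchen → nursery
nursery → library
library → workshop
workshop → terrace
workshop → gallery
gallery → porch
porch → patio
kitchen → gym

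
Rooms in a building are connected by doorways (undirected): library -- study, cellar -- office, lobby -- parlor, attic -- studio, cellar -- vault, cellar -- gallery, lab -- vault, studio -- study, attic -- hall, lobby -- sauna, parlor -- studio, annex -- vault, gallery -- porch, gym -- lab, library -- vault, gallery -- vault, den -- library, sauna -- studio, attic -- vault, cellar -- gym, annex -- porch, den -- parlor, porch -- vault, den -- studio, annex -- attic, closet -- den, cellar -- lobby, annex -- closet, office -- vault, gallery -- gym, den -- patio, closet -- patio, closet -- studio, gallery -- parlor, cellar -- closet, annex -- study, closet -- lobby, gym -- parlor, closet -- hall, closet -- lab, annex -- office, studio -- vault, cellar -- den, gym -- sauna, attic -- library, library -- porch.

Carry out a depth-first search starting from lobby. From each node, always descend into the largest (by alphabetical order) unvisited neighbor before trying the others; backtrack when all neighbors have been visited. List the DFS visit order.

lobby, sauna, studio, vault, porch, library, study, annex, office, cellar, gym, parlor, gallery, den, patio, closet, lab, hall, attic

Visit lobby
lobby → sauna
sauna → studio
studio → vault
vault → porch
porch → library
library → study
study → annex
annex → office
office → cellar
cellar → gym
gym → parlor
parlor → gallery
parlor → den
den → patio
patio → closet
closet → lab
closet → hall
hall → attic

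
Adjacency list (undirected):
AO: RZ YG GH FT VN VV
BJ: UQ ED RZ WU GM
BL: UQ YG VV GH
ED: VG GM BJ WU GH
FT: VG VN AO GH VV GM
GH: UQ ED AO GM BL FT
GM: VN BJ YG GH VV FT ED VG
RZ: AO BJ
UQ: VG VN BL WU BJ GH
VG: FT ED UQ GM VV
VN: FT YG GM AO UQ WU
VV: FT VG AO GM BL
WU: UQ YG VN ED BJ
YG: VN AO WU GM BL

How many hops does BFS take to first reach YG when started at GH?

2

Level 0: GH
Level 1: AO, BL, ED, FT, GM, UQ
Level 2: BJ, RZ, VG, VN, VV, WU, YG
YG first appears at level 2.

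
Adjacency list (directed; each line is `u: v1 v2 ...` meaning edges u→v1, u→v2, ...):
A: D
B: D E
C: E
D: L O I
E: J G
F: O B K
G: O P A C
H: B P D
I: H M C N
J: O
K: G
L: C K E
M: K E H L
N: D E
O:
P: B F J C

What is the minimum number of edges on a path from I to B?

Level 0: I
Level 1: C, H, M, N
Level 2: B, D, E, K, L, P
Level 3: F, G, J, O
Level 4: A
B first appears at level 2.

2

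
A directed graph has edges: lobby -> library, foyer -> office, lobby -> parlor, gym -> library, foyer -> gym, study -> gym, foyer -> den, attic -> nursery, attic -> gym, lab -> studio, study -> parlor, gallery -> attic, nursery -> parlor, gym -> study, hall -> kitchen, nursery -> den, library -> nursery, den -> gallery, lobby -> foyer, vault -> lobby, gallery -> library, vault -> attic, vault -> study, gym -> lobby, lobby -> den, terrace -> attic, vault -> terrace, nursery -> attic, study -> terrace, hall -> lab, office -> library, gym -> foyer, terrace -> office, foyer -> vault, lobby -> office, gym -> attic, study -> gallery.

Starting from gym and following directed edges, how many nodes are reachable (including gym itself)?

13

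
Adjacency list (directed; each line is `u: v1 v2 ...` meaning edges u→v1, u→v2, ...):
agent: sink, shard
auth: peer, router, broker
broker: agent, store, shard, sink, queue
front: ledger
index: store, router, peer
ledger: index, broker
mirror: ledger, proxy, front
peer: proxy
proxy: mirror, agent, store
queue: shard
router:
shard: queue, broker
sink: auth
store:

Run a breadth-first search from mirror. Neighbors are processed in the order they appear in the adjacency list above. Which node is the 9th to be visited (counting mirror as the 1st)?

router

Visit mirror; enqueue ledger, proxy, front → queue [ledger, proxy, front]
Visit ledger; enqueue index, broker → queue [proxy, front, index, broker]
Visit proxy; enqueue agent, store → queue [front, index, broker, agent, store]
Visit front → queue [index, broker, agent, store]
Visit index; enqueue router, peer → queue [broker, agent, store, router, peer]
Visit broker; enqueue shard, sink, queue → queue [agent, store, router, peer, shard, sink, queue]
Visit agent → queue [store, router, peer, shard, sink, queue]
Visit store → queue [router, peer, shard, sink, queue]
Visit router → queue [peer, shard, sink, queue]
Visit peer → queue [shard, sink, queue]
Visit shard → queue [sink, queue]
Visit sink; enqueue auth → queue [queue, auth]
Visit queue → queue [auth]
Visit auth → queue []

Visit order: mirror, ledger, proxy, front, index, broker, agent, store, router, peer, shard, sink, queue, auth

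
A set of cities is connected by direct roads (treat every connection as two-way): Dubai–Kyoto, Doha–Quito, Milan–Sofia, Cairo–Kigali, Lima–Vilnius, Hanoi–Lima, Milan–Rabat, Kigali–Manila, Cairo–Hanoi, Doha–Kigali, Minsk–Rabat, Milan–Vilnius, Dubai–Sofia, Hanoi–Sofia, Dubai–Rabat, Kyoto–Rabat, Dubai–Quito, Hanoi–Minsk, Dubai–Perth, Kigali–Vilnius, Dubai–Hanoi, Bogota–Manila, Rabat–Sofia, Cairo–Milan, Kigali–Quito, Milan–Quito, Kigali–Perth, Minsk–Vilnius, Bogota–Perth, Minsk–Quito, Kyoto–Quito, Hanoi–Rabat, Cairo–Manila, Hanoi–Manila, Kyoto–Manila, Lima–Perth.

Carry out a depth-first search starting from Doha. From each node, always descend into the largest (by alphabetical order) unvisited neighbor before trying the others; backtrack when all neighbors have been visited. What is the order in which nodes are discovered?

Visit Doha
Doha → Quito
Quito → Minsk
Minsk → Vilnius
Vilnius → Milan
Milan → Sofia
Sofia → Rabat
Rabat → Kyoto
Kyoto → Manila
Manila → Kigali
Kigali → Perth
Perth → Lima
Lima → Hanoi
Hanoi → Dubai
Hanoi → Cairo
Perth → Bogota

Doha -> Quito -> Minsk -> Vilnius -> Milan -> Sofia -> Rabat -> Kyoto -> Manila -> Kigali -> Perth -> Lima -> Hanoi -> Dubai -> Cairo -> Bogota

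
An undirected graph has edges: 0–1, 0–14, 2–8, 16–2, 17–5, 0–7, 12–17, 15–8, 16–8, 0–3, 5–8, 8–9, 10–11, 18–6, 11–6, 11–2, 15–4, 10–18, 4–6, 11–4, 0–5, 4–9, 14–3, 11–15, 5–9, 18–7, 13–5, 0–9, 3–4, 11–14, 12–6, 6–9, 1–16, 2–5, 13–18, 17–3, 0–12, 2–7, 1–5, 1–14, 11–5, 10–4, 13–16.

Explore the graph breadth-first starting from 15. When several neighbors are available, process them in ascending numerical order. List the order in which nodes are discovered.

Visit 15; enqueue 4, 8, 11 → queue [4, 8, 11]
Visit 4; enqueue 3, 6, 9, 10 → queue [8, 11, 3, 6, 9, 10]
Visit 8; enqueue 2, 5, 16 → queue [11, 3, 6, 9, 10, 2, 5, 16]
Visit 11; enqueue 14 → queue [3, 6, 9, 10, 2, 5, 16, 14]
Visit 3; enqueue 0, 17 → queue [6, 9, 10, 2, 5, 16, 14, 0, 17]
Visit 6; enqueue 12, 18 → queue [9, 10, 2, 5, 16, 14, 0, 17, 12, 18]
Visit 9 → queue [10, 2, 5, 16, 14, 0, 17, 12, 18]
Visit 10 → queue [2, 5, 16, 14, 0, 17, 12, 18]
Visit 2; enqueue 7 → queue [5, 16, 14, 0, 17, 12, 18, 7]
Visit 5; enqueue 1, 13 → queue [16, 14, 0, 17, 12, 18, 7, 1, 13]
Visit 16 → queue [14, 0, 17, 12, 18, 7, 1, 13]
Visit 14 → queue [0, 17, 12, 18, 7, 1, 13]
Visit 0 → queue [17, 12, 18, 7, 1, 13]
Visit 17 → queue [12, 18, 7, 1, 13]
Visit 12 → queue [18, 7, 1, 13]
Visit 18 → queue [7, 1, 13]
Visit 7 → queue [1, 13]
Visit 1 → queue [13]
Visit 13 → queue []

15 -> 4 -> 8 -> 11 -> 3 -> 6 -> 9 -> 10 -> 2 -> 5 -> 16 -> 14 -> 0 -> 17 -> 12 -> 18 -> 7 -> 1 -> 13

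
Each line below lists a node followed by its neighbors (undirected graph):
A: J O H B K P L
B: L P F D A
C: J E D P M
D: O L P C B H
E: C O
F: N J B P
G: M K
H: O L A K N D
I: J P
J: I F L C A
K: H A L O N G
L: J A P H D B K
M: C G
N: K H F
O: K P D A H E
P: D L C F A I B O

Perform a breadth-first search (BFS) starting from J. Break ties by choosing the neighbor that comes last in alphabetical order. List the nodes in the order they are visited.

Visit J; enqueue L, I, F, C, A → queue [L, I, F, C, A]
Visit L; enqueue P, K, H, D, B → queue [I, F, C, A, P, K, H, D, B]
Visit I → queue [F, C, A, P, K, H, D, B]
Visit F; enqueue N → queue [C, A, P, K, H, D, B, N]
Visit C; enqueue M, E → queue [A, P, K, H, D, B, N, M, E]
Visit A; enqueue O → queue [P, K, H, D, B, N, M, E, O]
Visit P → queue [K, H, D, B, N, M, E, O]
Visit K; enqueue G → queue [H, D, B, N, M, E, O, G]
Visit H → queue [D, B, N, M, E, O, G]
Visit D → queue [B, N, M, E, O, G]
Visit B → queue [N, M, E, O, G]
Visit N → queue [M, E, O, G]
Visit M → queue [E, O, G]
Visit E → queue [O, G]
Visit O → queue [G]
Visit G → queue []

J -> L -> I -> F -> C -> A -> P -> K -> H -> D -> B -> N -> M -> E -> O -> G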